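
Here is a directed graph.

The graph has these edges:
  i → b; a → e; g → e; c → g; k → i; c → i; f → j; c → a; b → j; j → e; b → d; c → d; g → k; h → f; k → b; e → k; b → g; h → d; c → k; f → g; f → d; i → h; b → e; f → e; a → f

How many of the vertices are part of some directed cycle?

8

A vertex is on a directed cycle iff it belongs to a strongly connected component of size ≥ 2 (or has a self-loop).
The vertices on cycles are {b, e, f, g, h, i, j, k} — 8 in total.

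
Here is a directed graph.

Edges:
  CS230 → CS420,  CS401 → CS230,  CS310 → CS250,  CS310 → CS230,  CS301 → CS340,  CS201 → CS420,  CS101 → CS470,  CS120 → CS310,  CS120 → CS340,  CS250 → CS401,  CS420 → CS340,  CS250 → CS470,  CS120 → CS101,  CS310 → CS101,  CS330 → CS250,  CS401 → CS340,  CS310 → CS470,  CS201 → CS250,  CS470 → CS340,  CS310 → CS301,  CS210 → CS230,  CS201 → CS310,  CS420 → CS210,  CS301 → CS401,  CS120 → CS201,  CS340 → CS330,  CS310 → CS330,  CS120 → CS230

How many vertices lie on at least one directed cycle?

8

A vertex is on a directed cycle iff it belongs to a strongly connected component of size ≥ 2 (or has a self-loop).
The vertices on cycles are {CS210, CS230, CS250, CS330, CS340, CS401, CS420, CS470} — 8 in total.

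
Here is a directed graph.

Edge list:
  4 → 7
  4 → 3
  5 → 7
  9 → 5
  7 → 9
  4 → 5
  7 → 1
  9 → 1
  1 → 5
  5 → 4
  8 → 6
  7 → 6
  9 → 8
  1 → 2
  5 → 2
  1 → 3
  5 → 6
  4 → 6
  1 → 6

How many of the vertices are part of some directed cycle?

A vertex is on a directed cycle iff it belongs to a strongly connected component of size ≥ 2 (or has a self-loop).
The vertices on cycles are {1, 4, 5, 7, 9} — 5 in total.

5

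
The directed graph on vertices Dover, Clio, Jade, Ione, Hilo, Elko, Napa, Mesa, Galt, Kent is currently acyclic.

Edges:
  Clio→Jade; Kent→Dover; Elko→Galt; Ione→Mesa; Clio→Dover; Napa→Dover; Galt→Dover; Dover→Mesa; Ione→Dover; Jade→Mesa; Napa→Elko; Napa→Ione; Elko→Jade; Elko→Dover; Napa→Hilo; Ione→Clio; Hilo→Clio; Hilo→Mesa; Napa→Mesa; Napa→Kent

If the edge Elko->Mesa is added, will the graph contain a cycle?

Adding Elko→Mesa creates a cycle iff Mesa can already reach Elko.
Explore from Mesa: no path reaches Elko. The graph stays acyclic.

No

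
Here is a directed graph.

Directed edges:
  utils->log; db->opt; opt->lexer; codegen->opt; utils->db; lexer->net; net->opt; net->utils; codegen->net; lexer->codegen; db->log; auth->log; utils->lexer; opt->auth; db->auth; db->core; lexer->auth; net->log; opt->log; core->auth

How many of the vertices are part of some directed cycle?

A vertex is on a directed cycle iff it belongs to a strongly connected component of size ≥ 2 (or has a self-loop).
The vertices on cycles are {db, net, opt, lexer, utils, codegen} — 6 in total.

6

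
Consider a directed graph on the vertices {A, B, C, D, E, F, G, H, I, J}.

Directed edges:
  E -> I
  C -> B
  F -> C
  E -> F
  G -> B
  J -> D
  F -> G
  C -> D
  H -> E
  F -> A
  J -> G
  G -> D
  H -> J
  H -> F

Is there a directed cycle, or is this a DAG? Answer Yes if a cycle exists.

DFS with white/gray/black marking, starting from G:
G gray
  D gray
  D black
  B gray
  B black
G black
A gray
A black
C gray
  C→B: B black — skip
  C→D: D black — skip
C black
E gray
  F gray
    F→G: G black — skip
    F→C: C black — skip
    F→A: A black — skip
  F black
  I gray
  I black
E black
H gray
  H→F: F black — skip
  J gray
    J→G: G black — skip
    J→D: D black — skip
  J black
  H→E: E black — skip
H black
Every edge goes to a white or black vertex — no back edge, so the graph is acyclic.

No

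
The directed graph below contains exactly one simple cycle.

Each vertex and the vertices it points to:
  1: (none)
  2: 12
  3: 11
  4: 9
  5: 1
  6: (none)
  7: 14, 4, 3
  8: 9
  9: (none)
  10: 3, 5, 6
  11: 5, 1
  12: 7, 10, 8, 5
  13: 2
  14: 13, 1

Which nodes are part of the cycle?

DFS with gray/black marking from 12:
12 gray
  7 gray
    14 gray
      13 gray
        2 gray
          2→12: 12 is gray → back edge
Back edge closes the cycle 12 → 7 → 14 → 13 → 2 → 12; its vertices are {2, 7, 12, 13, 14}.

2, 7, 12, 13, 14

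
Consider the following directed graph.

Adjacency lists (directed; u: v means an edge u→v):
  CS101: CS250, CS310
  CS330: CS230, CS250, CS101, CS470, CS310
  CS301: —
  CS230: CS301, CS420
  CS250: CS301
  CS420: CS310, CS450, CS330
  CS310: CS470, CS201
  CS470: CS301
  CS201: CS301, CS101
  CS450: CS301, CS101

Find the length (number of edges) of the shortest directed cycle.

3

For each vertex v, BFS finds the shortest path from v back to v.
The shortest such closed walk is CS420 → CS330 → CS230 → CS420, length 3.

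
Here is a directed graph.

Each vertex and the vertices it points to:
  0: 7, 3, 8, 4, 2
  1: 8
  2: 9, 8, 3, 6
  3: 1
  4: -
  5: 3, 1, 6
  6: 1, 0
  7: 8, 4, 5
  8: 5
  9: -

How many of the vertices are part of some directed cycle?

A vertex is on a directed cycle iff it belongs to a strongly connected component of size ≥ 2 (or has a self-loop).
The vertices on cycles are {0, 1, 2, 3, 5, 6, 7, 8} — 8 in total.

8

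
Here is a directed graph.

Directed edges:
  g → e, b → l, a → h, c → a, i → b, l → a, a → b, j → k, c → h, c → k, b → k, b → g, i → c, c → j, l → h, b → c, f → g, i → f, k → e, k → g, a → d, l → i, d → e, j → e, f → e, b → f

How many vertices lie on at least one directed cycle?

5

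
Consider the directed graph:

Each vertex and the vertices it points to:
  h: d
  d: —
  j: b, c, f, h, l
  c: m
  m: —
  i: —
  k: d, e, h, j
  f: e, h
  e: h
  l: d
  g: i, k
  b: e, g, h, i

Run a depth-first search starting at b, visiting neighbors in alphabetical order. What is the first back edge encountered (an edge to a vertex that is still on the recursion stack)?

DFS from b (visiting neighbors in alphabetical order); mark gray on enter, black on exit:
b gray
  e gray
    h gray
      d gray
      d black
    h black
  e black
  g gray
    i gray
    i black
    k gray
      k→d: d black — skip
      k→e: e black — skip
      k→h: h black — skip
      j gray
        j→b: b is gray → back edge
First back edge: j → b.

j->b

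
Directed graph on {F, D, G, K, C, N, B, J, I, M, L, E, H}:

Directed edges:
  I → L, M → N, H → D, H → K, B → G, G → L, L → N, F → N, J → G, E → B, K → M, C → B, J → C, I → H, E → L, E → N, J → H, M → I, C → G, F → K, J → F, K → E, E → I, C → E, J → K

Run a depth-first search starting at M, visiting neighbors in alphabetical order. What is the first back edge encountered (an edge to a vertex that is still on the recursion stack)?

E->I

DFS from M (visiting neighbors in alphabetical order); mark gray on enter, black on exit:
M gray
  I gray
    H gray
      D gray
      D black
      K gray
        E gray
          B gray
            G gray
              L gray
                N gray
                N black
              L black
            G black
          B black
          E→I: I is gray → back edge
First back edge: E → I.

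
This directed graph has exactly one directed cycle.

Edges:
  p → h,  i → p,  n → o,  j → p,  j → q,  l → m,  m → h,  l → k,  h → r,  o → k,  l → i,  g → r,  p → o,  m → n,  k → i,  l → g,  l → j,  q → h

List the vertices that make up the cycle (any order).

i, k, o, p

DFS with gray/black marking from k:
k gray
  i gray
    p gray
      h gray
        r gray
        r black
      h black
      o gray
        o→k: k is gray → back edge
Back edge closes the cycle k → i → p → o → k; its vertices are {i, k, o, p}.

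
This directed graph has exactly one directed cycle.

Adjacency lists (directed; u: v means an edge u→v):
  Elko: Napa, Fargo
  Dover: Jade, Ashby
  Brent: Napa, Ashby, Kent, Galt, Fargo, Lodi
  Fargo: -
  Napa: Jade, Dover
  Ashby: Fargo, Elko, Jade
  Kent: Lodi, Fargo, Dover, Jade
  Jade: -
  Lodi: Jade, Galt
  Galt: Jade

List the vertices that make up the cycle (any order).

Elko, Napa, Ashby, Dover

DFS with gray/black marking from Ashby:
Ashby gray
  Fargo gray
  Fargo black
  Elko gray
    Napa gray
      Jade gray
      Jade black
      Dover gray
        Dover→Jade: Jade black — skip
        Dover→Ashby: Ashby is gray → back edge
Back edge closes the cycle Ashby → Elko → Napa → Dover → Ashby; its vertices are {Elko, Napa, Ashby, Dover}.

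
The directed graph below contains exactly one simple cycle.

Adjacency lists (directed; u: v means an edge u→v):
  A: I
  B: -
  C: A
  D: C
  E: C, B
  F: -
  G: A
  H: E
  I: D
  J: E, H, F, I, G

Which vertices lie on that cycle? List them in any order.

A, C, D, I

DFS with gray/black marking from I:
I gray
  D gray
    C gray
      A gray
        A→I: I is gray → back edge
Back edge closes the cycle I → D → C → A → I; its vertices are {A, C, D, I}.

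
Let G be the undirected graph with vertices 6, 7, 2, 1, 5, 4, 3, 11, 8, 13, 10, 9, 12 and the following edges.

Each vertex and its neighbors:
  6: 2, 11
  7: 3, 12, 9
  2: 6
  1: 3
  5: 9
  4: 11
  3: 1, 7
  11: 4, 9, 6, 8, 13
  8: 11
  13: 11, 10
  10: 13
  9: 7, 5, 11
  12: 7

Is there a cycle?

DFS, tracking each vertex's parent; an edge to a visited non-parent vertex closes a cycle.
Start from 2:
visit 2 (parent –)
  visit 6 (parent 2)
    6–2: parent, skip
    visit 11 (parent 6)
      visit 4 (parent 11)
        4–11: parent, skip
      visit 9 (parent 11)
        visit 7 (parent 9)
          visit 3 (parent 7)
            visit 1 (parent 3)
              1–3: parent, skip
            3–7: parent, skip
          visit 12 (parent 7)
            12–7: parent, skip
          7–9: parent, skip
        visit 5 (parent 9)
          5–9: parent, skip
        9–11: parent, skip
      11–6: parent, skip
      visit 8 (parent 11)
        8–11: parent, skip
      visit 13 (parent 11)
        13–11: parent, skip
        visit 10 (parent 13)
          10–13: parent, skip
No non-parent visited neighbor found — the graph is a forest.

No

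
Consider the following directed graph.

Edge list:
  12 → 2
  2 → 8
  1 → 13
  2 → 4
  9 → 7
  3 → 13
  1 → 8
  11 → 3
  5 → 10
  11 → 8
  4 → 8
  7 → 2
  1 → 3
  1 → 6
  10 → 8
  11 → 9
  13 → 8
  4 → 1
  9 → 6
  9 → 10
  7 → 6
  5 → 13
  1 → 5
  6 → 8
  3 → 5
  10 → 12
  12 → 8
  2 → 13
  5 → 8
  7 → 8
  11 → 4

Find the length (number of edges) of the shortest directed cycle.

For each vertex v, BFS finds the shortest path from v back to v.
The shortest such closed walk is 4 → 1 → 5 → 10 → 12 → 2 → 4, length 6.

6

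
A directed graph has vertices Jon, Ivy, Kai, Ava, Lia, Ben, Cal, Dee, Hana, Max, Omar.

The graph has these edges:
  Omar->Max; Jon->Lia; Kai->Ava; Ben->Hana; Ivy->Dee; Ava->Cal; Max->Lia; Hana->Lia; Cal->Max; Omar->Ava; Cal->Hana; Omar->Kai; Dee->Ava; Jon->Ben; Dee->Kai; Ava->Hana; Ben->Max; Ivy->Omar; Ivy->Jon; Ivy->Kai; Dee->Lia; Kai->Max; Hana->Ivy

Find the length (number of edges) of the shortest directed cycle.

For each vertex v, BFS finds the shortest path from v back to v.
The shortest such closed walk is Ivy → Kai → Ava → Hana → Ivy, length 4.

4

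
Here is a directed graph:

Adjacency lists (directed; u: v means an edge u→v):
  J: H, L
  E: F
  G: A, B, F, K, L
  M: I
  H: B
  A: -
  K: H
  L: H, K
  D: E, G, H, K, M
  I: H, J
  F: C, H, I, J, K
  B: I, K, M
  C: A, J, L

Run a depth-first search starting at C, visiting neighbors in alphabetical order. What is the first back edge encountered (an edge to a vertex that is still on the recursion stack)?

DFS from C (visiting neighbors in alphabetical order); mark gray on enter, black on exit:
C gray
  A gray
  A black
  J gray
    H gray
      B gray
        I gray
          I→H: H is gray → back edge
First back edge: I → H.

I->H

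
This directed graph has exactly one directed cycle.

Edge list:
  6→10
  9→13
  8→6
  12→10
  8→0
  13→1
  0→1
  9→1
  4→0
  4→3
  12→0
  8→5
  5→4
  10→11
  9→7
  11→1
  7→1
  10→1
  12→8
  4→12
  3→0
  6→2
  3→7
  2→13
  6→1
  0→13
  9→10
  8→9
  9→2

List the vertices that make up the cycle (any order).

DFS with gray/black marking from 12:
12 gray
  0 gray
    13 gray
      1 gray
      1 black
    13 black
    0→1: 1 black — skip
  0 black
  10 gray
    10→1: 1 black — skip
    11 gray
      11→1: 1 black — skip
    11 black
  10 black
  8 gray
    5 gray
      4 gray
        4→12: 12 is gray → back edge
Back edge closes the cycle 12 → 8 → 5 → 4 → 12; its vertices are {4, 5, 8, 12}.

4, 5, 8, 12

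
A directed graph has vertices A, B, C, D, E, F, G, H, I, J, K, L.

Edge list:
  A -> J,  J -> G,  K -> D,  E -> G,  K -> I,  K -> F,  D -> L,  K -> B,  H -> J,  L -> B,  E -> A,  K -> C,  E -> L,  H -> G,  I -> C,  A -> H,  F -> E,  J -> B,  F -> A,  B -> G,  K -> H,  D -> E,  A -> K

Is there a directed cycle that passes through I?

I lies on a cycle iff there is a path from I back to itself.
Exploring from I, it never reaches itself; equivalently, its strongly connected component is a singleton.

No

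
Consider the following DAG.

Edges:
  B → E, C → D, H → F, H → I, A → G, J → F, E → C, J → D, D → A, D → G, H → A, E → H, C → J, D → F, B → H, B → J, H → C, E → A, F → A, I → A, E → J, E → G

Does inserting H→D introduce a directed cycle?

Adding H→D creates a cycle iff D can already reach H.
Explore from D: no path reaches H. The graph stays acyclic.

No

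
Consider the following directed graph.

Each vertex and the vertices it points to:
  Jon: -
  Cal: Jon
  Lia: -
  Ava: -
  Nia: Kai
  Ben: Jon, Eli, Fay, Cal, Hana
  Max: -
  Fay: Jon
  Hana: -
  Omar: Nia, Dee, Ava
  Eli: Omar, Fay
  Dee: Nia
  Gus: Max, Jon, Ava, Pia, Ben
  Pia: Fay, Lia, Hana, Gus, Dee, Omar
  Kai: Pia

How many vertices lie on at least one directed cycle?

A vertex is on a directed cycle iff it belongs to a strongly connected component of size ≥ 2 (or has a self-loop).
The vertices on cycles are {Ben, Dee, Eli, Gus, Kai, Nia, Pia, Omar} — 8 in total.

8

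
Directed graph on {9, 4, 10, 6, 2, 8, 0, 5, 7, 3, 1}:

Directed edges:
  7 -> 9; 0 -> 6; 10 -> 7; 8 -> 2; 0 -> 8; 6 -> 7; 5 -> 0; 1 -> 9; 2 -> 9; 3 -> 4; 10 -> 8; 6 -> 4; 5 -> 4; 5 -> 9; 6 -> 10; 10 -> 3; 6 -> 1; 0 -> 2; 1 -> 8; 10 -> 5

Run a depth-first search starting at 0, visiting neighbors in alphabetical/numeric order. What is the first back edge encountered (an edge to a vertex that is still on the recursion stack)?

5->0

DFS from 0 (visiting neighbors in alphabetical/numeric order); mark gray on enter, black on exit:
0 gray
  2 gray
    9 gray
    9 black
  2 black
  6 gray
    1 gray
      8 gray
        8→2: 2 black — skip
      8 black
      1→9: 9 black — skip
    1 black
    4 gray
    4 black
    7 gray
      7→9: 9 black — skip
    7 black
    10 gray
      3 gray
        3→4: 4 black — skip
      3 black
      5 gray
        5→0: 0 is gray → back edge
First back edge: 5 → 0.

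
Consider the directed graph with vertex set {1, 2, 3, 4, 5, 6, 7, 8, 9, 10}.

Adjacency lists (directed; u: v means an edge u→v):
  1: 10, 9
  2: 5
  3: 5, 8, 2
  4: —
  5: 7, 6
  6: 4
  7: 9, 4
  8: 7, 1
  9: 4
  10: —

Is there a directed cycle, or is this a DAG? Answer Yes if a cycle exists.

No

DFS with white/gray/black marking, starting from 3:
3 gray
  5 gray
    7 gray
      9 gray
        4 gray
        4 black
      9 black
      7→4: 4 black — skip
    7 black
    6 gray
      6→4: 4 black — skip
    6 black
  5 black
  8 gray
    8→7: 7 black — skip
    1 gray
      10 gray
      10 black
      1→9: 9 black — skip
    1 black
  8 black
  2 gray
    2→5: 5 black — skip
  2 black
3 black
Every edge goes to a white or black vertex — no back edge, so the graph is acyclic.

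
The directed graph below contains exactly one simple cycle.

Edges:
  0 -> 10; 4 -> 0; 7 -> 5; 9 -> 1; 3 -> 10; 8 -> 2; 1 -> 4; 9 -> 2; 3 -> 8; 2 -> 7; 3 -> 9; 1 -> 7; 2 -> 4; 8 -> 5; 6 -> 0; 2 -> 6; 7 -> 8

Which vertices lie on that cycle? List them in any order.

2, 7, 8

DFS with gray/black marking from 8:
8 gray
  5 gray
  5 black
  2 gray
    7 gray
      7→5: 5 black — skip
      7→8: 8 is gray → back edge
Back edge closes the cycle 8 → 2 → 7 → 8; its vertices are {2, 7, 8}.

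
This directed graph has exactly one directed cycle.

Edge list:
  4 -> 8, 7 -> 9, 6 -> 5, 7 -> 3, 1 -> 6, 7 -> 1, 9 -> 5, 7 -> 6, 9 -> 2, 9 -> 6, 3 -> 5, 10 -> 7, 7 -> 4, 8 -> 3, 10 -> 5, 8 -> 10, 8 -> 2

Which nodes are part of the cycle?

DFS with gray/black marking from 7:
7 gray
  9 gray
    6 gray
      5 gray
      5 black
    6 black
    9→5: 5 black — skip
    2 gray
    2 black
  9 black
  1 gray
    1→6: 6 black — skip
  1 black
  7→6: 6 black — skip
  4 gray
    8 gray
      8→2: 2 black — skip
      10 gray
        10→5: 5 black — skip
        10→7: 7 is gray → back edge
Back edge closes the cycle 7 → 4 → 8 → 10 → 7; its vertices are {4, 7, 8, 10}.

4, 7, 8, 10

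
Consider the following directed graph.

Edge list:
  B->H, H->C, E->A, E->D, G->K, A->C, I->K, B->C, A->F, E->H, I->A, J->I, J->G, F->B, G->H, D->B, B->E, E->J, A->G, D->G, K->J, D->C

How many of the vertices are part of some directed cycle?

A vertex is on a directed cycle iff it belongs to a strongly connected component of size ≥ 2 (or has a self-loop).
The vertices on cycles are {A, B, D, E, F, G, I, J, K} — 9 in total.

9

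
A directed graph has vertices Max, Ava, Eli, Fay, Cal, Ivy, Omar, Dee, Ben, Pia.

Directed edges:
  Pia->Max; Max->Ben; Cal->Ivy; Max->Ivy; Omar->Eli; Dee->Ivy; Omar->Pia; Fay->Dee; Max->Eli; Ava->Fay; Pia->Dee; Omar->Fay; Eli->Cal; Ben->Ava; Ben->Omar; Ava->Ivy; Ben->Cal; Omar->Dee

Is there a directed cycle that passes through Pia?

Yes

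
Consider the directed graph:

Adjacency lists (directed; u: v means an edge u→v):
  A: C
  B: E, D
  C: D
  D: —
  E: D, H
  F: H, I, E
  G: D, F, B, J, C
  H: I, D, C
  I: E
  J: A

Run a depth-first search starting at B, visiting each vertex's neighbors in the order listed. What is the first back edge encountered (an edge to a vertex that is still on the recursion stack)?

I→E

DFS from B (visiting each vertex's neighbors in the order listed); mark gray on enter, black on exit:
B gray
  E gray
    D gray
    D black
    H gray
      I gray
        I→E: E is gray → back edge
First back edge: I → E.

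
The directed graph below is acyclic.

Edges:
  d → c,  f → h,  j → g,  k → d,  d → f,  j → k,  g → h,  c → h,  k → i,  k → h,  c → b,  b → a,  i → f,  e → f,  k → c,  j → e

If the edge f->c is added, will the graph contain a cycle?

Adding f→c creates a cycle iff c can already reach f.
Explore from c: no path reaches f. The graph stays acyclic.

No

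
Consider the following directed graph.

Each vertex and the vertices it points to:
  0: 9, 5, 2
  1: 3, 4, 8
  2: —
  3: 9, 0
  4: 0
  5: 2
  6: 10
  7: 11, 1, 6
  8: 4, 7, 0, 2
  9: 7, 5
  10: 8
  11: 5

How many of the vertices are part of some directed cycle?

9

A vertex is on a directed cycle iff it belongs to a strongly connected component of size ≥ 2 (or has a self-loop).
The vertices on cycles are {0, 1, 3, 4, 6, 7, 8, 9, 10} — 9 in total.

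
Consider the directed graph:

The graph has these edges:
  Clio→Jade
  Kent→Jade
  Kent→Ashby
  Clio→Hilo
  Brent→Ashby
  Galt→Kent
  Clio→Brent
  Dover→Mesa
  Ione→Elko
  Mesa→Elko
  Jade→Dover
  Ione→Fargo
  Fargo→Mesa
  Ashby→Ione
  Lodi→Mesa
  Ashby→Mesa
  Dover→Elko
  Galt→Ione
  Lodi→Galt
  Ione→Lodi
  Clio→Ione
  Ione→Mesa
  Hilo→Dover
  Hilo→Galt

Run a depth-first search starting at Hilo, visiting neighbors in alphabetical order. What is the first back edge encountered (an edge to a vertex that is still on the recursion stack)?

DFS from Hilo (visiting neighbors in alphabetical order); mark gray on enter, black on exit:
Hilo gray
  Dover gray
    Elko gray
    Elko black
    Mesa gray
      Mesa→Elko: Elko black — skip
    Mesa black
  Dover black
  Galt gray
    Ione gray
      Ione→Elko: Elko black — skip
      Fargo gray
        Fargo→Mesa: Mesa black — skip
      Fargo black
      Lodi gray
        Lodi→Galt: Galt is gray → back edge
First back edge: Lodi → Galt.

Lodi->Galt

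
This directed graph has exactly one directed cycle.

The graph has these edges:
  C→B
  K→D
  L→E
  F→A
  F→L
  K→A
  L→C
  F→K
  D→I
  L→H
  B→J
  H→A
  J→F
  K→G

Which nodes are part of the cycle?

B, C, F, J, L

DFS with gray/black marking from F:
F gray
  K gray
    D gray
      I gray
      I black
    D black
    A gray
    A black
    G gray
    G black
  K black
  L gray
    C gray
      B gray
        J gray
          J→F: F is gray → back edge
Back edge closes the cycle F → L → C → B → J → F; its vertices are {B, C, F, J, L}.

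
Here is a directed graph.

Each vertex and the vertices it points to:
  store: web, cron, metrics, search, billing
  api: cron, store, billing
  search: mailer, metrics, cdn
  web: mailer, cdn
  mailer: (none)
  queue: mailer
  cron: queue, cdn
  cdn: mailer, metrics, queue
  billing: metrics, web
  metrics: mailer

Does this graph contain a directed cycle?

No

DFS with white/gray/black marking, starting from web:
web gray
  mailer gray
  mailer black
  cdn gray
    cdn→mailer: mailer black — skip
    metrics gray
      metrics→mailer: mailer black — skip
    metrics black
    queue gray
      queue→mailer: mailer black — skip
    queue black
  cdn black
web black
store gray
  store→web: web black — skip
  cron gray
    cron→queue: queue black — skip
    cron→cdn: cdn black — skip
  cron black
  store→metrics: metrics black — skip
  search gray
    search→mailer: mailer black — skip
    search→metrics: metrics black — skip
    search→cdn: cdn black — skip
  search black
  billing gray
    billing→metrics: metrics black — skip
    billing→web: web black — skip
  billing black
store black
api gray
  api→cron: cron black — skip
  api→store: store black — skip
  api→billing: billing black — skip
api black
Every edge goes to a white or black vertex — no back edge, so the graph is acyclic.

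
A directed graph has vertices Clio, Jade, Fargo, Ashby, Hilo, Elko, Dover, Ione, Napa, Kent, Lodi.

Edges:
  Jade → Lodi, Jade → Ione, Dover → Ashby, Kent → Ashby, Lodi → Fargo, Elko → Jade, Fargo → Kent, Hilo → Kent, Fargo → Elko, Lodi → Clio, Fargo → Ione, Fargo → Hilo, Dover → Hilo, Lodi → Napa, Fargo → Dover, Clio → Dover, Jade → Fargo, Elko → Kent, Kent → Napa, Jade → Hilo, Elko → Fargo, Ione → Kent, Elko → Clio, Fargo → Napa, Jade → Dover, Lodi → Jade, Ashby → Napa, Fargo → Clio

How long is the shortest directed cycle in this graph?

2

For each vertex v, BFS finds the shortest path from v back to v.
The shortest such closed walk is Jade → Lodi → Jade, length 2.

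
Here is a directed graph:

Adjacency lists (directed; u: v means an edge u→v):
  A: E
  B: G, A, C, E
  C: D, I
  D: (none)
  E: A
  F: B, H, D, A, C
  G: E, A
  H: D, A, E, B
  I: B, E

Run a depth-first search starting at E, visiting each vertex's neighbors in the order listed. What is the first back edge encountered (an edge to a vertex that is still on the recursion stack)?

DFS from E (visiting each vertex's neighbors in the order listed); mark gray on enter, black on exit:
E gray
  A gray
    A→E: E is gray → back edge
First back edge: A → E.

A->E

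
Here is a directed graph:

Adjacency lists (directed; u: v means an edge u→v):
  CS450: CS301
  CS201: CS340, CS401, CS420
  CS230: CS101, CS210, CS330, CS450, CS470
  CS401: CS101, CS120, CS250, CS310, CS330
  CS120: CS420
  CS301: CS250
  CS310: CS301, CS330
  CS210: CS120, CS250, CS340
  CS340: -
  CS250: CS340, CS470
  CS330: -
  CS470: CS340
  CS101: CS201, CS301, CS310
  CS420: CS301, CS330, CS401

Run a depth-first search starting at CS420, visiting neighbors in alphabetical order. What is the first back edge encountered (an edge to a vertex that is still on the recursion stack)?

DFS from CS420 (visiting neighbors in alphabetical order); mark gray on enter, black on exit:
CS420 gray
  CS301 gray
    CS250 gray
      CS340 gray
      CS340 black
      CS470 gray
        CS470→CS340: CS340 black — skip
      CS470 black
    CS250 black
  CS301 black
  CS330 gray
  CS330 black
  CS401 gray
    CS101 gray
      CS201 gray
        CS201→CS340: CS340 black — skip
        CS201→CS401: CS401 is gray → back edge
First back edge: CS201 → CS401.

CS201→CS401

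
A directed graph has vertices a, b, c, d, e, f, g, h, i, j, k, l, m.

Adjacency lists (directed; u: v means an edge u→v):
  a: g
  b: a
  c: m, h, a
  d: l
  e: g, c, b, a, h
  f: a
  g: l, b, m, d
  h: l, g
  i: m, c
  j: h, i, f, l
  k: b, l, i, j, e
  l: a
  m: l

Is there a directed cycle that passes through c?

c lies on a cycle iff there is a path from c back to itself.
Exploring from c, it never reaches itself; equivalently, its strongly connected component is a singleton.

No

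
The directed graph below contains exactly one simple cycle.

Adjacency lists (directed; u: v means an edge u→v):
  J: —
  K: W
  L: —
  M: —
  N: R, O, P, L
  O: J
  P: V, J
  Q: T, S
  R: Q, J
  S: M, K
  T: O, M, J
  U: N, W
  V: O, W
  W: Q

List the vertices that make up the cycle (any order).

DFS with gray/black marking from Q:
Q gray
  T gray
    O gray
      J gray
      J black
    O black
    M gray
    M black
    T→J: J black — skip
  T black
  S gray
    S→M: M black — skip
    K gray
      W gray
        W→Q: Q is gray → back edge
Back edge closes the cycle Q → S → K → W → Q; its vertices are {K, Q, S, W}.

K, Q, S, W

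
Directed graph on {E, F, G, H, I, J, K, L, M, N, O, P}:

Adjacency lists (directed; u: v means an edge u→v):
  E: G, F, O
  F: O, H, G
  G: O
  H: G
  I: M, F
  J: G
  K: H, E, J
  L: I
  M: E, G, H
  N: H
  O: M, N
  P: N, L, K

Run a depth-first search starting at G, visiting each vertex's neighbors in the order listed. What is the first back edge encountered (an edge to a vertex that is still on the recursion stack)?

DFS from G (visiting each vertex's neighbors in the order listed); mark gray on enter, black on exit:
G gray
  O gray
    M gray
      E gray
        E→G: G is gray → back edge
First back edge: E → G.

E->G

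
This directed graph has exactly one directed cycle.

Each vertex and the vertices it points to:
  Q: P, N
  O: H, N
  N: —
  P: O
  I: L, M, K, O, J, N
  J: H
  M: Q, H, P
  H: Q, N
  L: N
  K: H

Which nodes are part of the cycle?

H, O, P, Q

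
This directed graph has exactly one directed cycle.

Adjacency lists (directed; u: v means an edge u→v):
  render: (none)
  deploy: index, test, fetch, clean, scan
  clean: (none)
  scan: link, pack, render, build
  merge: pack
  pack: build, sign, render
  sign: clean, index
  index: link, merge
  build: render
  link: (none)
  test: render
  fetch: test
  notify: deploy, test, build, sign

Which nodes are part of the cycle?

pack, sign, index, merge

DFS with gray/black marking from sign:
sign gray
  clean gray
  clean black
  index gray
    link gray
    link black
    merge gray
      pack gray
        build gray
          render gray
          render black
        build black
        pack→sign: sign is gray → back edge
Back edge closes the cycle sign → index → merge → pack → sign; its vertices are {pack, sign, index, merge}.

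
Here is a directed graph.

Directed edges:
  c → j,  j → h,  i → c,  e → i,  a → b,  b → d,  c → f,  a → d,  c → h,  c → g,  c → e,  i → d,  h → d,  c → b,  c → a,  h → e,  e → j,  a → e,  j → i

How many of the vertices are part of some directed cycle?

A vertex is on a directed cycle iff it belongs to a strongly connected component of size ≥ 2 (or has a self-loop).
The vertices on cycles are {a, c, e, h, i, j} — 6 in total.

6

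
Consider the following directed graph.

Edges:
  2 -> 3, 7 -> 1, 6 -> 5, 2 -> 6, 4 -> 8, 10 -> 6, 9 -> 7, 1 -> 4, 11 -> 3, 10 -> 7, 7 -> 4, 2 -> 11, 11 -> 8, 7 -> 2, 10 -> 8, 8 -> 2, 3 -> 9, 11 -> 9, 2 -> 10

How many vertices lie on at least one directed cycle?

9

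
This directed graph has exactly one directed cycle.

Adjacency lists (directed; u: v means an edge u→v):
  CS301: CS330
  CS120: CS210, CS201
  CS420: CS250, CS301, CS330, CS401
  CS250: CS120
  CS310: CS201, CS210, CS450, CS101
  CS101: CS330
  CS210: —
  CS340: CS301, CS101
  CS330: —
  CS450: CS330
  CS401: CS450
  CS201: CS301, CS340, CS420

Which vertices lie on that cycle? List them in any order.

CS120, CS201, CS250, CS420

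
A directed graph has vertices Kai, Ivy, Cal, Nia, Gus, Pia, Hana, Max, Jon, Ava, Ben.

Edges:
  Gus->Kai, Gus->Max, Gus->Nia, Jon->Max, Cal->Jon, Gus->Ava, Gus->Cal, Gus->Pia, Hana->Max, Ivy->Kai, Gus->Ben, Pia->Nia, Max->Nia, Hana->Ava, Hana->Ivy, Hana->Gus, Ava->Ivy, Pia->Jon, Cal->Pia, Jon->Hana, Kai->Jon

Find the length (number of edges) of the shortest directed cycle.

For each vertex v, BFS finds the shortest path from v back to v.
The shortest such closed walk is Hana → Gus → Pia → Jon → Hana, length 4.

4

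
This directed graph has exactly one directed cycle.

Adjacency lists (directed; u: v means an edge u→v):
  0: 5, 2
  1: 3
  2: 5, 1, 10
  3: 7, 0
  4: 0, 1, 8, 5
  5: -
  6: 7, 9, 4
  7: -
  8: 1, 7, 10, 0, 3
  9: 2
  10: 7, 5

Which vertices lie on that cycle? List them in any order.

DFS with gray/black marking from 0:
0 gray
  5 gray
  5 black
  2 gray
    2→5: 5 black — skip
    1 gray
      3 gray
        7 gray
        7 black
        3→0: 0 is gray → back edge
Back edge closes the cycle 0 → 2 → 1 → 3 → 0; its vertices are {0, 1, 2, 3}.

0, 1, 2, 3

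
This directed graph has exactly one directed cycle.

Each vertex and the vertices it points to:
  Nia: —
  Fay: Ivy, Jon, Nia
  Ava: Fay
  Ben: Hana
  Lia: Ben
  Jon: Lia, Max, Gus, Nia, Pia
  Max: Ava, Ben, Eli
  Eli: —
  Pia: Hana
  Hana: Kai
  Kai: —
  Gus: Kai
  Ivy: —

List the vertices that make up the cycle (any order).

Ava, Fay, Jon, Max

DFS with gray/black marking from Jon:
Jon gray
  Lia gray
    Ben gray
      Hana gray
        Kai gray
        Kai black
      Hana black
    Ben black
  Lia black
  Max gray
    Ava gray
      Fay gray
        Ivy gray
        Ivy black
        Fay→Jon: Jon is gray → back edge
Back edge closes the cycle Jon → Max → Ava → Fay → Jon; its vertices are {Ava, Fay, Jon, Max}.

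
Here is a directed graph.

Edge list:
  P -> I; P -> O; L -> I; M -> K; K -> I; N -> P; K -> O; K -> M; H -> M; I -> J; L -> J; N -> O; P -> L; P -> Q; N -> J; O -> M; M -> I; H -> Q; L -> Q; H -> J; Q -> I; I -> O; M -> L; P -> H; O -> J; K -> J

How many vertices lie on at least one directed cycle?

A vertex is on a directed cycle iff it belongs to a strongly connected component of size ≥ 2 (or has a self-loop).
The vertices on cycles are {I, K, L, M, O, Q} — 6 in total.

6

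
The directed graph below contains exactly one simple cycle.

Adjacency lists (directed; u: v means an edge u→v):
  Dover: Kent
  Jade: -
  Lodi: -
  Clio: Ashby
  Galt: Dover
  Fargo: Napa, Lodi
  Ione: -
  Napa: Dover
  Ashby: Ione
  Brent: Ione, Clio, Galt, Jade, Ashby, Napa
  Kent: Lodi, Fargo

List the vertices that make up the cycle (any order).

Kent, Napa, Dover, Fargo

DFS with gray/black marking from Napa:
Napa gray
  Dover gray
    Kent gray
      Lodi gray
      Lodi black
      Fargo gray
        Fargo→Napa: Napa is gray → back edge
Back edge closes the cycle Napa → Dover → Kent → Fargo → Napa; its vertices are {Kent, Napa, Dover, Fargo}.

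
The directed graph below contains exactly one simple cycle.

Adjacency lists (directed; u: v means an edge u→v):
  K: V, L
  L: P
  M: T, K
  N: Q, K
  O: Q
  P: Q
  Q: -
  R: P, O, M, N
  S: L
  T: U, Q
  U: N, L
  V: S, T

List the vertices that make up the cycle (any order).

K, N, T, U, V

DFS with gray/black marking from K:
K gray
  V gray
    S gray
      L gray
        P gray
          Q gray
          Q black
        P black
      L black
    S black
    T gray
      U gray
        N gray
          N→Q: Q black — skip
          N→K: K is gray → back edge
Back edge closes the cycle K → V → T → U → N → K; its vertices are {K, N, T, U, V}.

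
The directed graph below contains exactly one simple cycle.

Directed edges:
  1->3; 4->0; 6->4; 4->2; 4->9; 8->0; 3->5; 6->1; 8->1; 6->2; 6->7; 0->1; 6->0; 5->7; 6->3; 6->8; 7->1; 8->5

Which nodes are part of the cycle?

1, 3, 5, 7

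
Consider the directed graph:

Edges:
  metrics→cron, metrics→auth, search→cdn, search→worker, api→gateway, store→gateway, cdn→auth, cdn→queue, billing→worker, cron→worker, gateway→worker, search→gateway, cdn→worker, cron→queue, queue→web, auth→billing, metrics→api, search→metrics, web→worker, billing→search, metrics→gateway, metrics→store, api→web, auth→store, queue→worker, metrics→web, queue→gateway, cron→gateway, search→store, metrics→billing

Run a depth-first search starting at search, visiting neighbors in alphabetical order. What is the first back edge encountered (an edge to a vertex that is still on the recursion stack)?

billing->search

DFS from search (visiting neighbors in alphabetical order); mark gray on enter, black on exit:
search gray
  cdn gray
    auth gray
      billing gray
        billing→search: search is gray → back edge
First back edge: billing → search.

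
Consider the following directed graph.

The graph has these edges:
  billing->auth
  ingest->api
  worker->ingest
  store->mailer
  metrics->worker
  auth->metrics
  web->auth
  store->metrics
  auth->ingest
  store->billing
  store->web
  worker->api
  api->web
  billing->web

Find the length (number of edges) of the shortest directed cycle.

For each vertex v, BFS finds the shortest path from v back to v.
The shortest such closed walk is ingest → api → web → auth → ingest, length 4.

4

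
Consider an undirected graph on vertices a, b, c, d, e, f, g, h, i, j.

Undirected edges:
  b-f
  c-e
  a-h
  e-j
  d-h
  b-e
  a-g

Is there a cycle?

No

DFS, tracking each vertex's parent; an edge to a visited non-parent vertex closes a cycle.
Start from h:
visit h (parent –)
  visit a (parent h)
    visit g (parent a)
      g–a: parent, skip
    a–h: parent, skip
  visit d (parent h)
    d–h: parent, skip
visit b (parent –)
  visit e (parent b)
    e–b: parent, skip
    visit c (parent e)
      c–e: parent, skip
    visit j (parent e)
      j–e: parent, skip
  visit f (parent b)
    f–b: parent, skip
visit i (parent –)
No non-parent visited neighbor found — the graph is a forest.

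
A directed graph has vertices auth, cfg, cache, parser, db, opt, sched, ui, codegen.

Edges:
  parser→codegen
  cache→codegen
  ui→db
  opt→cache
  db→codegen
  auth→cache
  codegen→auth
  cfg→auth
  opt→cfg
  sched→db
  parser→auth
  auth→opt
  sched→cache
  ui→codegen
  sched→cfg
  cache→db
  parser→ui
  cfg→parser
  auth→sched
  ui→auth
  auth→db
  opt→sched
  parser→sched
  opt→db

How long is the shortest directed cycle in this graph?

3

For each vertex v, BFS finds the shortest path from v back to v.
The shortest such closed walk is cfg → auth → sched → cfg, length 3.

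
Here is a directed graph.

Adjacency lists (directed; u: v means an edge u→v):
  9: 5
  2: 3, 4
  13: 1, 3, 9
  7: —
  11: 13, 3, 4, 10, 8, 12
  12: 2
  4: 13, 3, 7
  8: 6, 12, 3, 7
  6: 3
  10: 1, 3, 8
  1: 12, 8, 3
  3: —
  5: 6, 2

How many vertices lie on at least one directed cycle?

A vertex is on a directed cycle iff it belongs to a strongly connected component of size ≥ 2 (or has a self-loop).
The vertices on cycles are {1, 2, 4, 5, 8, 9, 12, 13} — 8 in total.

8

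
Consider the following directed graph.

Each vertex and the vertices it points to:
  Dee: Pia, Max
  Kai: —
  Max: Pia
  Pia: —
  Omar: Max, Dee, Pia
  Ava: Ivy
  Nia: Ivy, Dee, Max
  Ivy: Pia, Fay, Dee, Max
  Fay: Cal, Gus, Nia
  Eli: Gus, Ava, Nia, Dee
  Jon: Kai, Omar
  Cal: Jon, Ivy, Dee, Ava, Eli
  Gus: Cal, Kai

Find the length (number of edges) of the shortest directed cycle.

3

For each vertex v, BFS finds the shortest path from v back to v.
The shortest such closed walk is Fay → Nia → Ivy → Fay, length 3.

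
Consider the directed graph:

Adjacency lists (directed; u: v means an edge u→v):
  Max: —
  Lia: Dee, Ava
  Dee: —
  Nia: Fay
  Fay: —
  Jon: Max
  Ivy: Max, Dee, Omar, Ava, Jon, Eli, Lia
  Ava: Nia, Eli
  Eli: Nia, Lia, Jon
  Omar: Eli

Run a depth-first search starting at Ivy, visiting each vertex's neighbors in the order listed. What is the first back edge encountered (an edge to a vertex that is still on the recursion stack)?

Ava->Eli

DFS from Ivy (visiting each vertex's neighbors in the order listed); mark gray on enter, black on exit:
Ivy gray
  Max gray
  Max black
  Dee gray
  Dee black
  Omar gray
    Eli gray
      Nia gray
        Fay gray
        Fay black
      Nia black
      Lia gray
        Lia→Dee: Dee black — skip
        Ava gray
          Ava→Nia: Nia black — skip
          Ava→Eli: Eli is gray → back edge
First back edge: Ava → Eli.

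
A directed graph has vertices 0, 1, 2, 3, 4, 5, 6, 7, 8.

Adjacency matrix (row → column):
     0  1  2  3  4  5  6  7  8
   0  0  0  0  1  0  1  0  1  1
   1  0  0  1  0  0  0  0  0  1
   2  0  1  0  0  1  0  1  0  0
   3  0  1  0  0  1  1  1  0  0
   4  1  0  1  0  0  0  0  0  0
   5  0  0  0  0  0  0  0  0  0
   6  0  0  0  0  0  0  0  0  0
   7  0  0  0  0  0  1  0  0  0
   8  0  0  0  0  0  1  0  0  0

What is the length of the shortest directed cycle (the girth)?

For each vertex v, BFS finds the shortest path from v back to v.
The shortest such closed walk is 4 → 2 → 4, length 2.

2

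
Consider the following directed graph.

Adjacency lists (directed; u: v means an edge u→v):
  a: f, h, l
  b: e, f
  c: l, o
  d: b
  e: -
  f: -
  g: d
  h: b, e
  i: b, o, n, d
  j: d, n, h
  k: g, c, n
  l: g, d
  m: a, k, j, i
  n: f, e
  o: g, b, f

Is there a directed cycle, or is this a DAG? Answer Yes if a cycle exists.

No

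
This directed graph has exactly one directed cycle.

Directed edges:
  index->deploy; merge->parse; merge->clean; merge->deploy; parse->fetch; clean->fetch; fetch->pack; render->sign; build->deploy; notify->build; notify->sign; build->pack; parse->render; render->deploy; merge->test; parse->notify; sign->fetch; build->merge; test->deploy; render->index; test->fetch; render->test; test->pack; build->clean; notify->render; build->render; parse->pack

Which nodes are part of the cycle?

DFS with gray/black marking from notify:
notify gray
  sign gray
    fetch gray
      pack gray
      pack black
    fetch black
  sign black
  build gray
    clean gray
      clean→fetch: fetch black — skip
    clean black
    render gray
      render→sign: sign black — skip
      test gray
        test→pack: pack black — skip
        test→fetch: fetch black — skip
        deploy gray
        deploy black
      test black
      index gray
        index→deploy: deploy black — skip
      index black
      render→deploy: deploy black — skip
    render black
    build→deploy: deploy black — skip
    merge gray
      merge→deploy: deploy black — skip
      parse gray
        parse→fetch: fetch black — skip
        parse→notify: notify is gray → back edge
Back edge closes the cycle notify → build → merge → parse → notify; its vertices are {build, merge, parse, notify}.

build, merge, parse, notify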